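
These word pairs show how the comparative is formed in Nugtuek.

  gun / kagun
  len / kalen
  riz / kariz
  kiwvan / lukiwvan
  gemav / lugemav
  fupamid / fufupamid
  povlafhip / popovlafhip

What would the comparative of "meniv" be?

lumeniv

gun and kiwvan both end in -n yet inflect differently (kagun, lukiwvan), so the final letter is not what conditions the rule; the number of vowels is.
"meniv" has 2 vowels. The stems with 2 vowels (kiwvan → lukiwvan, gemav → lugemav) add the prefix lu-.
So meniv → lumeniv.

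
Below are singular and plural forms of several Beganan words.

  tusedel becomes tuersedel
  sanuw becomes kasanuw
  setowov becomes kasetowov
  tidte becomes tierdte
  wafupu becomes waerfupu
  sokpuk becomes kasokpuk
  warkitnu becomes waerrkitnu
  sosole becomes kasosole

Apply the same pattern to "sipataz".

sosole and tidte both end in -e yet inflect differently (kasosole, tierdte), so the final letter is not what conditions the rule; the first letter is.
"sipataz" begins with s-. The stems beginning with s- (sosole → kasosole, sokpuk → kasokpuk, sanuw → kasanuw) add the prefix ka-.
The other pattern: stems beginning with t- or w- insert -er- after the first vowel.
So sipataz → kasipataz.

kasipataz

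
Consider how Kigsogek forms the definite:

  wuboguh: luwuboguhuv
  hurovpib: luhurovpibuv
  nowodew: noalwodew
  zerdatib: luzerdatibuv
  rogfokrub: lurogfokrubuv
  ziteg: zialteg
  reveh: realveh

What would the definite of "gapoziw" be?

lugapoziwuv

"gapoziw" has last vowel 'i'. The stems whose last vowel is 'i' (hurovpib → luhurovpibuv, zerdatib → luzerdatibuv) add lu- … -uv around the stem.
So gapoziw → lugapoziwuv.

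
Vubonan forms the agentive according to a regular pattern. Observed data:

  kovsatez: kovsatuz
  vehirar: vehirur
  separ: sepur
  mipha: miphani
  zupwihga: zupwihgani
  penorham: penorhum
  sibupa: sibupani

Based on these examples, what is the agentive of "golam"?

golum

mipha and vehirar both have last vowel 'a' yet inflect differently (miphani, vehirur), so the last vowel is not what conditions the rule; whether the stem ends in a vowel or a consonant is.
"golam" ends in a consonant. The stems ending in a consonant (vehirar → vehirur, penorham → penorhum, separ → sepur) change the last vowel to 'u'.
The other pattern: stems ending in a vowel drop the final letter and add -ani.
So golam → golum.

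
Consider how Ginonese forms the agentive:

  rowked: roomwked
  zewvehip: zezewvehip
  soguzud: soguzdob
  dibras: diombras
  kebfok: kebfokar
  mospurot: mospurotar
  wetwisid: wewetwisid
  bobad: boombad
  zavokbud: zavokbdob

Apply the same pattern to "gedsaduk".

bobad and wetwisid both end in -d yet inflect differently (boombad, wewetwisid), so the final letter is not what conditions the rule; the last vowel is.
"gedsaduk" has last vowel 'u'. The stems whose last vowel is 'u' (zavokbud → zavokbdob, soguzud → soguzdob) delete the last vowel and add -ob.
So gedsaduk → gedsadkob.

gedsadkob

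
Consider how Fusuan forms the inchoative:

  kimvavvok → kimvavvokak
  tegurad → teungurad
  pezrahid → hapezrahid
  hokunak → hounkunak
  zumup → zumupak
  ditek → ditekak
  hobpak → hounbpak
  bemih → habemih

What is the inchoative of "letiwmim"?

haletiwmim

"letiwmim" has last vowel 'i'. The stems whose last vowel is 'i' (bemih → habemih, pezrahid → hapezrahid) add the prefix ha-.
So letiwmim → haletiwmim.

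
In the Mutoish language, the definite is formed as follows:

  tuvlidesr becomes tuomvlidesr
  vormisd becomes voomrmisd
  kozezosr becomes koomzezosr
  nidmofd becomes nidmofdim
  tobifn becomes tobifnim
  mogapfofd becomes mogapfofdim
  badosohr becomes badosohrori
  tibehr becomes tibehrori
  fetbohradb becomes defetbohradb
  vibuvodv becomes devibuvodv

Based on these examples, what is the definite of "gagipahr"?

vormisd and nidmofd both end in -d yet inflect differently (voomrmisd, nidmofdim), so the final letter is not what conditions the rule; the second-to-last letter is.
"gagipahr" has second-to-last letter 'h'. The stems whose second-to-last letter is 'h' (badosohr → badosohrori, tibehr → tibehrori) add -ori.
The other patterns: stems whose second-to-last letter is 's' insert -om- after the first vowel; stems whose second-to-last letter is 'f' add -im; stems whose second-to-last letter is 'd' add the prefix de-.
So gagipahr → gagipahrori.

gagipahrori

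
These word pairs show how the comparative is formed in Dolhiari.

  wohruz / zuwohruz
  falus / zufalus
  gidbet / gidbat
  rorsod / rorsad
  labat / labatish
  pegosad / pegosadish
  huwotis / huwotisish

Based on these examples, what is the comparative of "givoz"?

gidbet and labat both end in -t yet inflect differently (gidbat, labatish), so the final letter is not what conditions the rule; the last vowel is.
"givoz" has last vowel 'o'. The one such stem in the data (rorsod → rorsad) changes the last vowel to 'a' (as does gidbet), so the same rule applies.
So givoz → givaz.

givaz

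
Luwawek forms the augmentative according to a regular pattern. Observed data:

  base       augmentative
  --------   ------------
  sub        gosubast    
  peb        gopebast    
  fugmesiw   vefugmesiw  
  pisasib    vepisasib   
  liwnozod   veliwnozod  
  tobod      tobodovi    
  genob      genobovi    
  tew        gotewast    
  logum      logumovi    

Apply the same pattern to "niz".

gonizast

"niz" has 1 vowel. The stems with 1 vowel (peb → gopebast, tew → gotewast, sub → gosubast) add go- … -ast around the stem.
So niz → gonizast.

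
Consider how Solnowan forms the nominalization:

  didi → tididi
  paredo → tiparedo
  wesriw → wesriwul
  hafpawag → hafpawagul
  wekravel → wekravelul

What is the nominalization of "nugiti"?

tinugiti

didi and wesriw both have last vowel 'i' yet inflect differently (tididi, wesriwul), so the last vowel is not what conditions the rule; whether the stem ends in a vowel or a consonant is.
"nugiti" ends in a vowel. The stems ending in a vowel (didi → tididi, paredo → tiparedo) add the prefix ti-.
The other pattern: stems ending in a consonant add -ul.
So nugiti → tinugiti.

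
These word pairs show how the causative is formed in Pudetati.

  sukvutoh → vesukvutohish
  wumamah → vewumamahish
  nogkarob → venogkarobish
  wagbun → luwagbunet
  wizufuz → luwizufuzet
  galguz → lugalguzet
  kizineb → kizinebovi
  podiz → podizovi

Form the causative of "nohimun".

nogkarob and kizineb both end in -b yet inflect differently (venogkarobish, kizinebovi), so the final letter is not what conditions the rule; the last vowel is.
"nohimun" has last vowel 'u'. The stems whose last vowel is 'u' (wagbun → luwagbunet, wizufuz → luwizufuzet, galguz → lugalguzet) add lu- … -et around the stem.
So nohimun → lunohimunet.

lunohimunet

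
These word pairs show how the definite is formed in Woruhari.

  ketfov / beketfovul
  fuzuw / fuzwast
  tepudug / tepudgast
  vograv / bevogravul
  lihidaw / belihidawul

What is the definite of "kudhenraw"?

bekudhenrawul

"kudhenraw" has last vowel 'a'. The stems whose last vowel is 'a' (vograv → bevogravul, lihidaw → belihidawul) add be- … -ul around the stem.
The other pattern: stems whose last vowel is 'u' delete the last vowel and add -ast.
So kudhenraw → bekudhenrawul.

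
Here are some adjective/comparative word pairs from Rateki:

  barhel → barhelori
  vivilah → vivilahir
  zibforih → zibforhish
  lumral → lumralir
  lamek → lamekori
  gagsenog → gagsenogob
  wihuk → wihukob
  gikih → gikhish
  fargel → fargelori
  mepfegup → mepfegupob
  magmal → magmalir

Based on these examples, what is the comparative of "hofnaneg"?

magmal and fargel both end in -l yet inflect differently (magmalir, fargelori), so the final letter is not what conditions the rule; the last vowel is.
"hofnaneg" has last vowel 'e'. The stems whose last vowel is 'e' (lamek → lamekori, fargel → fargelori, barhel → barhelori) add -ori.
The other patterns: stems whose last vowel is 'a' add -ir; stems whose last vowel is 'i' delete the last vowel and add -ish; stems whose last vowel is 'o' or 'u' add -ob.
So hofnaneg → hofnanegori.

hofnanegori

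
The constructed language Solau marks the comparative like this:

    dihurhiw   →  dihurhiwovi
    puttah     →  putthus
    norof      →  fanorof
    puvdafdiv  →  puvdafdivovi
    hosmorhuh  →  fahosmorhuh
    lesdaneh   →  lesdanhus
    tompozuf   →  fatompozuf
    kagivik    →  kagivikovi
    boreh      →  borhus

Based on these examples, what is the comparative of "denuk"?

hosmorhuh and boreh both end in -h yet inflect differently (fahosmorhuh, borhus), so the final letter is not what conditions the rule; the last vowel is.
"denuk" has last vowel 'u'. The stems whose last vowel is 'u' (tompozuf → fatompozuf, hosmorhuh → fahosmorhuh) add the prefix fa-.
The other patterns: stems whose last vowel is 'i' add -ovi; stems whose last vowel is 'a' or 'e' delete the last vowel and add -us.
So denuk → fadenuk.

fadenuk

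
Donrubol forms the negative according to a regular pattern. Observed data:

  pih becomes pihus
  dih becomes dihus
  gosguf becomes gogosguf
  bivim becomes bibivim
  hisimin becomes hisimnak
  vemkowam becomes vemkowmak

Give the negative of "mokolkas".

"mokolkas" has 3 vowels. The stems with 3 vowels (hisimin → hisimnak, vemkowam → vemkowmak) delete the last vowel and add -ak.
So mokolkas → mokolksak.

mokolksak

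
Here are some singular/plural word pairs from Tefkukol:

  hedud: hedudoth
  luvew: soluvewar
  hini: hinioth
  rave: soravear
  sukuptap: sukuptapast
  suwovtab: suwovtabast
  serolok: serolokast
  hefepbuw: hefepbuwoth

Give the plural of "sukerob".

sukerobast

hefepbuw and luvew both end in -w yet inflect differently (hefepbuwoth, soluvewar), so the final letter is not what conditions the rule; the first letter is.
"sukerob" begins with s-. The stems beginning with s- (suwovtab → suwovtabast, sukuptap → sukuptapast, serolok → serolokast) add -ast.
So sukerob → sukerobast.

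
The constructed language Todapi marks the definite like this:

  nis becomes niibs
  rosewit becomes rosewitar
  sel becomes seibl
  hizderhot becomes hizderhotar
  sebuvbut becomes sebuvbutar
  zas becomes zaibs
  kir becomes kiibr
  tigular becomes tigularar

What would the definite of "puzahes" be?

"puzahes" has 3 vowels. The stems with 3 vowels (hizderhot → hizderhotar, sebuvbut → sebuvbutar, rosewit → rosewitar) add -ar.
So puzahes → puzahesar.

puzahesar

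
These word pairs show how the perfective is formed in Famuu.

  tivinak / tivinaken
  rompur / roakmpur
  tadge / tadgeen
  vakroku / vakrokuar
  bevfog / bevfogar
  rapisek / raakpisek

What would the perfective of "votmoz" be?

votmozar

tivinak and rapisek both end in -k yet inflect differently (tivinaken, raakpisek), so the final letter is not what conditions the rule; the first letter is.
"votmoz" begins with v-. The one such stem in the data (vakroku → vakrokuar) adds -ar, so the same rule applies.
The other patterns: stems beginning with t- add -en; stems beginning with r- insert -ak- after the first vowel.
So votmoz → votmozar.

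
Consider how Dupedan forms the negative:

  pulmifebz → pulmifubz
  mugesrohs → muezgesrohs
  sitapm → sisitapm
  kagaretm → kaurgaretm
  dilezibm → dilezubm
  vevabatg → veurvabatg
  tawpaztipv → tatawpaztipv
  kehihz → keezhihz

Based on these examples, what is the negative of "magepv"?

kagaretm and dilezibm both end in -m yet inflect differently (kaurgaretm, dilezubm), so the final letter is not what conditions the rule; the second-to-last letter is.
"magepv" has second-to-last letter 'p'. The stems whose second-to-last letter is 'p' (tawpaztipv → tatawpaztipv, sitapm → sisitapm) repeat the first consonant+vowel as a prefix.
The other patterns: stems whose second-to-last letter is 't' insert -ur- after the first vowel; stems whose second-to-last letter is 'b' change the last vowel to 'u'; stems whose second-to-last letter is 'h' insert -ez- after the first vowel.
So magepv → mamagepv.

mamagepv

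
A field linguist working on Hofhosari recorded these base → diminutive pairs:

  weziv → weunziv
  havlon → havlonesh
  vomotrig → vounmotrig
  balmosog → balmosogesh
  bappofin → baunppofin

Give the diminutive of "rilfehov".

vomotrig and balmosog both end in -g yet inflect differently (vounmotrig, balmosogesh), so the final letter is not what conditions the rule; the last vowel is.
"rilfehov" has last vowel 'o'. The stems whose last vowel is 'o' (balmosog → balmosogesh, havlon → havlonesh) add -esh.
So rilfehov → rilfehovesh.

rilfehovesh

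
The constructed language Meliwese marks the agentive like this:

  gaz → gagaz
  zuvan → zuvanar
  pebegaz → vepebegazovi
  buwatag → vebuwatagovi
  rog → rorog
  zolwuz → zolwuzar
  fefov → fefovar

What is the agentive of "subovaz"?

"subovaz" has 3 vowels. The stems with 3 vowels (buwatag → vebuwatagovi, pebegaz → vepebegazovi) add ve- … -ovi around the stem.
The other patterns: stems with 1 vowel repeat the first consonant+vowel as a prefix; stems with 2 vowels add -ar.
So subovaz → vesubovazovi.

vesubovazovi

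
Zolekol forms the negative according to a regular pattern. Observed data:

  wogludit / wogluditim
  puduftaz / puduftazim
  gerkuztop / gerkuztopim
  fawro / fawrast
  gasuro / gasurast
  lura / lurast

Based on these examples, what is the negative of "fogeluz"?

"fogeluz" ends in a consonant. The stems ending in a consonant (wogludit → wogluditim, puduftaz → puduftazim, gerkuztop → gerkuztopim) add -im.
The other pattern: stems ending in a vowel drop the final letter and add -ast.
So fogeluz → fogeluzim.

fogeluzim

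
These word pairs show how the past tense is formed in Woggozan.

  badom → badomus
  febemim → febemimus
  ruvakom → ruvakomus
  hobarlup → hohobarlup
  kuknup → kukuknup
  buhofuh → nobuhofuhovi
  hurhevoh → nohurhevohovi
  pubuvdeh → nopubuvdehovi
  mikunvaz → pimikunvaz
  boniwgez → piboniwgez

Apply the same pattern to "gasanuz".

pigasanuz

hobarlup and buhofuh both have last vowel 'u' yet inflect differently (hohobarlup, nobuhofuhovi), so the last vowel is not what conditions the rule; the final letter is.
"gasanuz" ends in -z. The stems ending in -z (mikunvaz → pimikunvaz, boniwgez → piboniwgez) add the prefix pi-.
The other patterns: stems ending in -m add -us; stems ending in -p repeat the first consonant+vowel as a prefix; stems ending in -h add no- … -ovi around the stem.
So gasanuz → pigasanuz.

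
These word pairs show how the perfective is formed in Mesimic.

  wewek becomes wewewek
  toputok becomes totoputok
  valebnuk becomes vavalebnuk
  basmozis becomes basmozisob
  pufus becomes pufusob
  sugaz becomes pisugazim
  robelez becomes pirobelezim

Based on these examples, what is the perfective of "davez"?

pidavezim

"davez" ends in -z. The stems ending in -z (sugaz → pisugazim, robelez → pirobelezim) add pi- … -im around the stem.
So davez → pidavezim.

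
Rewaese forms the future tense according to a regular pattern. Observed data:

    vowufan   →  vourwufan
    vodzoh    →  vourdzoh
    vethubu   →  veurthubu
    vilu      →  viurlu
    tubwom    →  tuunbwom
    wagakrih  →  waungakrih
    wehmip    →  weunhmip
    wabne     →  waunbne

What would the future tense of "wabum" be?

waunbum

vodzoh and wagakrih both end in -h yet inflect differently (vourdzoh, waungakrih), so the final letter is not what conditions the rule; the first letter is.
"wabum" begins with w-. The stems beginning with w- (wagakrih → waungakrih, wehmip → weunhmip, wabne → waunbne) insert -un- after the first vowel.
The other pattern: stems beginning with v- insert -ur- after the first vowel.
So wabum → waunbum.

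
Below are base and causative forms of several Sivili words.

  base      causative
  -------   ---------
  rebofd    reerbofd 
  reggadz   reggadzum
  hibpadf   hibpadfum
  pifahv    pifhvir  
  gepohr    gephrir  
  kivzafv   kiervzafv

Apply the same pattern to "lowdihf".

lowdhfir

pifahv and kivzafv both end in -v yet inflect differently (pifhvir, kiervzafv), so the final letter is not what conditions the rule; the second-to-last letter is.
"lowdihf" has second-to-last letter 'h'. The stems whose second-to-last letter is 'h' (pifahv → pifhvir, gepohr → gephrir) delete the last vowel and add -ir.
So lowdihf → lowdhfir.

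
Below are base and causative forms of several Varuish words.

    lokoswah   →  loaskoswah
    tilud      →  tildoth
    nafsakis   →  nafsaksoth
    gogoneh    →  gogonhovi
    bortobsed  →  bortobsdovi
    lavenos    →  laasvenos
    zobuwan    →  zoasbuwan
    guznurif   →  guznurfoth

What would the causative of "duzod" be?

"duzod" has last vowel 'o'. The one such stem in the data (lavenos → laasvenos) inserts -as- after the first vowel (as do zobuwan, lokoswah), so the same rule applies.
The other patterns: stems whose last vowel is 'e' delete the last vowel and add -ovi; stems whose last vowel is 'i' or 'u' delete the last vowel and add -oth.
So duzod → duaszod.

duaszod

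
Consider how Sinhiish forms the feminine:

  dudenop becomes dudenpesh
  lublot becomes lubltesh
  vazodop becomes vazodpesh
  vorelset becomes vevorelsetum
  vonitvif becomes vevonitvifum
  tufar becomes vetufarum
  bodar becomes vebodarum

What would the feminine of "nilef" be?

venilefum

lublot and vorelset both end in -t yet inflect differently (lubltesh, vevorelsetum), so the final letter is not what conditions the rule; the last vowel is.
"nilef" has last vowel 'e'. The one such stem in the data (vorelset → vevorelsetum) adds ve- … -um around the stem, so the same rule applies.
The other pattern: stems whose last vowel is 'o' delete the last vowel and add -esh.
So nilef → venilefum.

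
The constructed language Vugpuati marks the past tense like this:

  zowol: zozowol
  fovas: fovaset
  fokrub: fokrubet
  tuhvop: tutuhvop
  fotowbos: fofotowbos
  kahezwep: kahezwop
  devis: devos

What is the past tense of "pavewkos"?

papavewkos

fovas and fotowbos both end in -s yet inflect differently (fovaset, fofotowbos), so the final letter is not what conditions the rule; the last vowel is.
"pavewkos" has last vowel 'o'. The stems whose last vowel is 'o' (fotowbos → fofotowbos, tuhvop → tutuhvop, zowol → zozowol) repeat the first consonant+vowel as a prefix.
The other patterns: stems whose last vowel is 'a' or 'u' add -et; stems whose last vowel is 'e' or 'i' change the last vowel to 'o'.
So pavewkos → papavewkos.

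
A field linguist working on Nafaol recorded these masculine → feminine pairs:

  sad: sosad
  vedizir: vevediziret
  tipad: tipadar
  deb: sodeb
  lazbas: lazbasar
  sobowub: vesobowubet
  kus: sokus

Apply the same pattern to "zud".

"zud" has 1 vowel. The stems with 1 vowel (deb → sodeb, sad → sosad, kus → sokus) add the prefix so-.
The other patterns: stems with 2 vowels add -ar; stems with 3 vowels add ve- … -et around the stem.
So zud → sozud.

sozud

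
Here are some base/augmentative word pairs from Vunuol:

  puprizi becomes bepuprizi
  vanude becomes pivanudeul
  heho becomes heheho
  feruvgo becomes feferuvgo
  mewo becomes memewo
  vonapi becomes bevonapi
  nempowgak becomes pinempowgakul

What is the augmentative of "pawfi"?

bepawfi

vonapi and vanude both begin with v- yet inflect differently (bevonapi, pivanudeul), so the first letter is not what conditions the rule; the final letter is.
"pawfi" ends in -i. The stems ending in -i (vonapi → bevonapi, puprizi → bepuprizi) add the prefix be-.
The other patterns: stems ending in -o repeat the first consonant+vowel as a prefix; stems ending in -e or -k add pi- … -ul around the stem.
So pawfi → bepawfi.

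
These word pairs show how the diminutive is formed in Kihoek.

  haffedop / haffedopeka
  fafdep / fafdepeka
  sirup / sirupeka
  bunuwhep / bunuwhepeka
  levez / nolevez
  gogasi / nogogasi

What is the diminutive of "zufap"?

fafdep and levez both have last vowel 'e' yet inflect differently (fafdepeka, nolevez), so the last vowel is not what conditions the rule; the final letter is.
"zufap" ends in -p. The stems ending in -p (haffedop → haffedopeka, fafdep → fafdepeka, sirup → sirupeka) add -eka.
So zufap → zufapeka.

zufapeka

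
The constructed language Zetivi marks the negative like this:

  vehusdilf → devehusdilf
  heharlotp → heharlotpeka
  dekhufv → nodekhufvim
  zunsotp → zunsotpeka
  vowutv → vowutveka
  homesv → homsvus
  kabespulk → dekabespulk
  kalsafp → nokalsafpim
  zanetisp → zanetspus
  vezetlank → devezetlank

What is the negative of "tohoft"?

"tohoft" has second-to-last letter 'f'. The stems whose second-to-last letter is 'f' (dekhufv → nodekhufvim, kalsafp → nokalsafpim) add no- … -im around the stem.
The other patterns: stems whose second-to-last letter is 'l' or 'n' add the prefix de-; stems whose second-to-last letter is 't' add -eka; stems whose second-to-last letter is 's' delete the last vowel and add -us.
So tohoft → notohoftim.

notohoftim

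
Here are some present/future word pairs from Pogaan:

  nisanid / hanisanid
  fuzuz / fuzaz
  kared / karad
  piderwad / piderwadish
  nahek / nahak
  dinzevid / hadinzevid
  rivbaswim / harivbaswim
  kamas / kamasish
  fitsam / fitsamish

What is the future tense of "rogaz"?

rogazish

dinzevid and piderwad both end in -d yet inflect differently (hadinzevid, piderwadish), so the final letter is not what conditions the rule; the last vowel is.
"rogaz" has last vowel 'a'. The stems whose last vowel is 'a' (kamas → kamasish, piderwad → piderwadish, fitsam → fitsamish) add -ish.
So rogaz → rogazish.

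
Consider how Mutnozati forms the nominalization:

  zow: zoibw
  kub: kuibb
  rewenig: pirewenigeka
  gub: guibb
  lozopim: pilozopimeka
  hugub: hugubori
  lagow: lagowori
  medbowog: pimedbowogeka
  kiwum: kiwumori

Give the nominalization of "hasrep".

"hasrep" has 2 vowels. The stems with 2 vowels (lagow → lagowori, kiwum → kiwumori, hugub → hugubori) add -ori.
So hasrep → hasrepori.

hasrepori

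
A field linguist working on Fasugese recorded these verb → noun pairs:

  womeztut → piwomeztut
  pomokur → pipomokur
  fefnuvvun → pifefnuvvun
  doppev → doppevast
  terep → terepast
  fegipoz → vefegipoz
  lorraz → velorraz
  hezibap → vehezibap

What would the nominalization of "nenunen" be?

nenunenast

terep and hezibap both end in -p yet inflect differently (terepast, vehezibap), so the final letter is not what conditions the rule; the last vowel is.
"nenunen" has last vowel 'e'. The stems whose last vowel is 'e' (doppev → doppevast, terep → terepast) add -ast.
The other patterns: stems whose last vowel is 'u' add the prefix pi-; stems whose last vowel is 'a' or 'o' add the prefix ve-.
So nenunen → nenunenast.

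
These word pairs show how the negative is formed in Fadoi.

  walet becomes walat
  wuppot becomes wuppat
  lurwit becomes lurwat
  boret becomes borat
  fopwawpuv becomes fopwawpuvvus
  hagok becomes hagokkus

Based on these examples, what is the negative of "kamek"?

wuppot and hagok both have last vowel 'o' yet inflect differently (wuppat, hagokkus), so the last vowel is not what conditions the rule; the final letter is.
"kamek" ends in -k. The one such stem in the data (hagok → hagokkus) doubles the final consonant and adds -us (as does fopwawpuv), so the same rule applies.
The other pattern: stems ending in -t change the last vowel to 'a'.
So kamek → kamekkus.

kamekkus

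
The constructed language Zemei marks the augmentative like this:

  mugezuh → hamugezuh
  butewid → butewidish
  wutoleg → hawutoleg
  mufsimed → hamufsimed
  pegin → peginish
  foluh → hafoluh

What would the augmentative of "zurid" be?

zuridish

"zurid" has last vowel 'i'. The stems whose last vowel is 'i' (butewid → butewidish, pegin → peginish) add -ish.
So zurid → zuridish.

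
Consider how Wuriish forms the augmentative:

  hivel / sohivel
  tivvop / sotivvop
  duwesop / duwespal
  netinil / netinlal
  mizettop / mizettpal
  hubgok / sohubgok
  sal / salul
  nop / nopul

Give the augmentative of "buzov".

sobuzov

sal and hivel both end in -l yet inflect differently (salul, sohivel), so the final letter is not what conditions the rule; the number of vowels is.
"buzov" has 2 vowels. The stems with 2 vowels (hivel → sohivel, tivvop → sotivvop, hubgok → sohubgok) add the prefix so-.
The other patterns: stems with 1 vowel add -ul; stems with 3 vowels delete the last vowel and add -al.
So buzov → sobuzov.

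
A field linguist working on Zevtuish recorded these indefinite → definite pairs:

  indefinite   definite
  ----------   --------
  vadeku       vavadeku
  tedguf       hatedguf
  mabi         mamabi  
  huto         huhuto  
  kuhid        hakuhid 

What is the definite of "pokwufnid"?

hapokwufnid

"pokwufnid" ends in a consonant. The stems ending in a consonant (tedguf → hatedguf, kuhid → hakuhid) add the prefix ha-.
The other pattern: stems ending in a vowel repeat the first consonant+vowel as a prefix.
So pokwufnid → hapokwufnid.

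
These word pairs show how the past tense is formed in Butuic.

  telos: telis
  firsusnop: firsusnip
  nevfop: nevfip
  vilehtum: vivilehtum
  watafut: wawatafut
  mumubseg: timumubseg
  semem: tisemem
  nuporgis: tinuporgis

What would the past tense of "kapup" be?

kakapup

"kapup" has last vowel 'u'. The stems whose last vowel is 'u' (vilehtum → vivilehtum, watafut → wawatafut) repeat the first consonant+vowel as a prefix.
The other patterns: stems whose last vowel is 'o' change the last vowel to 'i'; stems whose last vowel is 'e' or 'i' add the prefix ti-.
So kapup → kakapup.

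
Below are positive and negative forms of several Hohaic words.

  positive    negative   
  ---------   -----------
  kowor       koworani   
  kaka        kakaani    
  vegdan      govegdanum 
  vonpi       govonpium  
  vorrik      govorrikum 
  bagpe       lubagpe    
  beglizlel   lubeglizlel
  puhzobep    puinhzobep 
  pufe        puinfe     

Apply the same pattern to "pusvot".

bagpe and pufe both end in -e yet inflect differently (lubagpe, puinfe), so the final letter is not what conditions the rule; the first letter is.
"pusvot" begins with p-. The stems beginning with p- (puhzobep → puinhzobep, pufe → puinfe) insert -in- after the first vowel.
The other patterns: stems beginning with k- add -ani; stems beginning with v- add go- … -um around the stem; stems beginning with b- add the prefix lu-.
So pusvot → puinsvot.

puinsvot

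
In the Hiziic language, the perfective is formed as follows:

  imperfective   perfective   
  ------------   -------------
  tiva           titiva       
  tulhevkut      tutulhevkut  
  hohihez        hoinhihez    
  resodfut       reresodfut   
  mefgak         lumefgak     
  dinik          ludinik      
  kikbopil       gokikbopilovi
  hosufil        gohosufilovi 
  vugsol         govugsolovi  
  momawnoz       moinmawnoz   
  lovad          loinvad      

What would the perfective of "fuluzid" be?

fuinluzid

"fuluzid" ends in -d. The one such stem in the data (lovad → loinvad) inserts -in- after the first vowel (as do momawnoz, hohihez), so the same rule applies.
So fuluzid → fuinluzid.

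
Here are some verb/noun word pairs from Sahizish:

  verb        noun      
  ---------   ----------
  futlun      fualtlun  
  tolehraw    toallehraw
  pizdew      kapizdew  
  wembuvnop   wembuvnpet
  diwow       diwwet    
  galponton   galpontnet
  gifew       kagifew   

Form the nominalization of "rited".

diwow and gifew both end in -w yet inflect differently (diwwet, kagifew), so the final letter is not what conditions the rule; the last vowel is.
"rited" has last vowel 'e'. The stems whose last vowel is 'e' (gifew → kagifew, pizdew → kapizdew) add the prefix ka-.
So rited → karited.

karited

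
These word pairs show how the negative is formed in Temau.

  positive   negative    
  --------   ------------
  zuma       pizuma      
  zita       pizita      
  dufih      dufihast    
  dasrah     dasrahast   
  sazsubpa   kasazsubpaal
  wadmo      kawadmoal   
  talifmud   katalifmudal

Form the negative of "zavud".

zuma and sazsubpa both end in -a yet inflect differently (pizuma, kasazsubpaal), so the final letter is not what conditions the rule; the first letter is.
"zavud" begins with z-. The stems beginning with z- (zuma → pizuma, zita → pizita) add the prefix pi-.
So zavud → pizavud.

pizavud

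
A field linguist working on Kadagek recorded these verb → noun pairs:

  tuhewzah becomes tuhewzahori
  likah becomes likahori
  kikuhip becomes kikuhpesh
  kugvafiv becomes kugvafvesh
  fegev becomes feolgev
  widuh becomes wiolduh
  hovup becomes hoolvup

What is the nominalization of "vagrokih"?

kugvafiv and fegev both end in -v yet inflect differently (kugvafvesh, feolgev), so the final letter is not what conditions the rule; the last vowel is.
"vagrokih" has last vowel 'i'. The stems whose last vowel is 'i' (kikuhip → kikuhpesh, kugvafiv → kugvafvesh) delete the last vowel and add -esh.
The other patterns: stems whose last vowel is 'a' add -ori; stems whose last vowel is 'e' or 'u' insert -ol- after the first vowel.
So vagrokih → vagrokhesh.

vagrokhesh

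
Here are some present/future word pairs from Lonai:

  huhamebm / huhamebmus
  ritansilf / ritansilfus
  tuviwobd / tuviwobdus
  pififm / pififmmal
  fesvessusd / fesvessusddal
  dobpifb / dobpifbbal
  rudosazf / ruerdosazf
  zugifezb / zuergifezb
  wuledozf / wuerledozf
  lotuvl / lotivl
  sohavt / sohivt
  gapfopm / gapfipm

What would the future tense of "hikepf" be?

"hikepf" has second-to-last letter 'p'. The one such stem in the data (gapfopm → gapfipm) changes the last vowel to 'i' (as do lotuvl, sohavt), so the same rule applies.
So hikepf → hikipf.

hikipf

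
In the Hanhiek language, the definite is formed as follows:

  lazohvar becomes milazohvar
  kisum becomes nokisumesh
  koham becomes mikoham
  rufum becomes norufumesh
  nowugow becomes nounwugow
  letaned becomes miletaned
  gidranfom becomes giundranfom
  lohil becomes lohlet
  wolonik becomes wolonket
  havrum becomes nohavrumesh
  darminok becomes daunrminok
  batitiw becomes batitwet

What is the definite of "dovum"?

nodovumesh

"dovum" has last vowel 'u'. The stems whose last vowel is 'u' (kisum → nokisumesh, rufum → norufumesh, havrum → nohavrumesh) add no- … -esh around the stem.
The other patterns: stems whose last vowel is 'a' or 'e' add the prefix mi-; stems whose last vowel is 'o' insert -un- after the first vowel; stems whose last vowel is 'i' delete the last vowel and add -et.
So dovum → nodovumesh.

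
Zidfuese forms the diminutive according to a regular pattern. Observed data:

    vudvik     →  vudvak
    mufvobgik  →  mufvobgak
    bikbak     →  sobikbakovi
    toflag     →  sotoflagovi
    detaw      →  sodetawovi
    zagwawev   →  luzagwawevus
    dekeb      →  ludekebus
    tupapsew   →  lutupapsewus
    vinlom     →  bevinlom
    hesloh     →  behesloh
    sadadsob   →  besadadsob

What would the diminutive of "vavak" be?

sovavakovi

vudvik and bikbak both end in -k yet inflect differently (vudvak, sobikbakovi), so the final letter is not what conditions the rule; the last vowel is.
"vavak" has last vowel 'a'. The stems whose last vowel is 'a' (bikbak → sobikbakovi, toflag → sotoflagovi, detaw → sodetawovi) add so- … -ovi around the stem.
So vavak → sovavakovi.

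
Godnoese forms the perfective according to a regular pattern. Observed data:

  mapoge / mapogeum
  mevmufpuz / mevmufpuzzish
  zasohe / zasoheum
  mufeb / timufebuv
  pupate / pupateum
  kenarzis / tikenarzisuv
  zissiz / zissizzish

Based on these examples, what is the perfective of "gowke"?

gowkeum

mapoge and mufeb both have last vowel 'e' yet inflect differently (mapogeum, timufebuv), so the last vowel is not what conditions the rule; the final letter is.
"gowke" ends in -e. The stems ending in -e (mapoge → mapogeum, zasohe → zasoheum, pupate → pupateum) add -um.
The other patterns: stems ending in -z double the final consonant and add -ish; stems ending in -b or -s add ti- … -uv around the stem.
So gowke → gowkeum.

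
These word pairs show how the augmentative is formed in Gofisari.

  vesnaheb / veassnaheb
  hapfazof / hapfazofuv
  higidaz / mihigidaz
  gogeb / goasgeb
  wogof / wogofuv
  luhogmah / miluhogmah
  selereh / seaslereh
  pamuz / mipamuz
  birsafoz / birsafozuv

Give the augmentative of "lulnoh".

"lulnoh" has last vowel 'o'. The stems whose last vowel is 'o' (hapfazof → hapfazofuv, birsafoz → birsafozuv, wogof → wogofuv) add -uv.
The other patterns: stems whose last vowel is 'e' insert -as- after the first vowel; stems whose last vowel is 'a' or 'u' add the prefix mi-.
So lulnoh → lulnohuv.

lulnohuv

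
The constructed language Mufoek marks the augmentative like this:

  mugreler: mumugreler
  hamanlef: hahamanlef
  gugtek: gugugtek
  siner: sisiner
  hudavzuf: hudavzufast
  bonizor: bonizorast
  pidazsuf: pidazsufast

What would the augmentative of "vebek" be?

vevebek

hamanlef and hudavzuf both end in -f yet inflect differently (hahamanlef, hudavzufast), so the final letter is not what conditions the rule; the last vowel is.
"vebek" has last vowel 'e'. The stems whose last vowel is 'e' (mugreler → mumugreler, hamanlef → hahamanlef, gugtek → gugugtek) repeat the first consonant+vowel as a prefix.
So vebek → vevebek.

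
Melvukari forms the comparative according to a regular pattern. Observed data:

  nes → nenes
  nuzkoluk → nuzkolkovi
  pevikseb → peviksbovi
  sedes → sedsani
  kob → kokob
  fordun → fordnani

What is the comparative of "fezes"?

"fezes" has 2 vowels. The stems with 2 vowels (sedes → sedsani, fordun → fordnani) delete the last vowel and add -ani.
The other patterns: stems with 1 vowel repeat the first consonant+vowel as a prefix; stems with 3 vowels delete the last vowel and add -ovi.
So fezes → fezsani.

fezsani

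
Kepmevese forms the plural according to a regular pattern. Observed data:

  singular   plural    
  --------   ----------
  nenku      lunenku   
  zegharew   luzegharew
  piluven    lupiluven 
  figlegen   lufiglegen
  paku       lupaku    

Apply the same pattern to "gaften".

lugaften

Every pair shown (nenku → lunenku, zegharew → luzegharew, piluven → lupiluven, …) follows the same rule: add the prefix lu-.
So gaften → lugaften.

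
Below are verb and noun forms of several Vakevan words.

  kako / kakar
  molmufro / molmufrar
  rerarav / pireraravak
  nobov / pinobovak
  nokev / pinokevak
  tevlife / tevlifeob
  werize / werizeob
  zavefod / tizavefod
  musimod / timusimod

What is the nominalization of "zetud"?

kako and nobov both have last vowel 'o' yet inflect differently (kakar, pinobovak), so the last vowel is not what conditions the rule; the final letter is.
"zetud" ends in -d. The stems ending in -d (zavefod → tizavefod, musimod → timusimod) add the prefix ti-.
So zetud → tizetud.

tizetud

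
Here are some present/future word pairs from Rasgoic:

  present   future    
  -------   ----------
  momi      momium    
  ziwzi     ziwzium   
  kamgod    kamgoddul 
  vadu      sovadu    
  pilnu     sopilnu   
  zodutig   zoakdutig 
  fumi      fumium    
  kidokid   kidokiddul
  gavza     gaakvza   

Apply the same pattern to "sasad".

ziwzi and kidokid both have last vowel 'i' yet inflect differently (ziwzium, kidokiddul), so the last vowel is not what conditions the rule; the final letter is.
"sasad" ends in -d. The stems ending in -d (kamgod → kamgoddul, kidokid → kidokiddul) double the final consonant and add -ul.
So sasad → sasaddul.

sasaddul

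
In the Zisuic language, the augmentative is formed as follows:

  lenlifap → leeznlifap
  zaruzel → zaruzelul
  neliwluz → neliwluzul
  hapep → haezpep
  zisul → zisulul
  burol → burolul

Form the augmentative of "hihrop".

"hihrop" ends in -p. The stems ending in -p (hapep → haezpep, lenlifap → leeznlifap) insert -ez- after the first vowel.
The other pattern: stems ending in -l or -z add -ul.
So hihrop → hiezhrop.

hiezhrop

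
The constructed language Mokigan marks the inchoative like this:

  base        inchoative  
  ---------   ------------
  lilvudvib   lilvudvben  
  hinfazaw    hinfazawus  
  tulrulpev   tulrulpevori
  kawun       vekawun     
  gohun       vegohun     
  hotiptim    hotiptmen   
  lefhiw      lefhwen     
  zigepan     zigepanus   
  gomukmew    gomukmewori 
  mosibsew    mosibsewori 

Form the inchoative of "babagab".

babagabus

lefhiw and mosibsew both end in -w yet inflect differently (lefhwen, mosibsewori), so the final letter is not what conditions the rule; the last vowel is.
"babagab" has last vowel 'a'. The stems whose last vowel is 'a' (zigepan → zigepanus, hinfazaw → hinfazawus) add -us.
So babagab → babagabus.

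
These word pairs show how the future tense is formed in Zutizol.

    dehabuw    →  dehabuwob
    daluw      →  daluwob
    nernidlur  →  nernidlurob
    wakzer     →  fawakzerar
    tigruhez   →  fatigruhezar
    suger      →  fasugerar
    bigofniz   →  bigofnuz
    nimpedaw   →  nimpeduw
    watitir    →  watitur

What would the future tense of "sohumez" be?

fasohumezar

nernidlur and wakzer both end in -r yet inflect differently (nernidlurob, fawakzerar), so the final letter is not what conditions the rule; the last vowel is.
"sohumez" has last vowel 'e'. The stems whose last vowel is 'e' (wakzer → fawakzerar, tigruhez → fatigruhezar, suger → fasugerar) add fa- … -ar around the stem.
The other patterns: stems whose last vowel is 'u' add -ob; stems whose last vowel is 'a' or 'i' change the last vowel to 'u'.
So sohumez → fasohumezar.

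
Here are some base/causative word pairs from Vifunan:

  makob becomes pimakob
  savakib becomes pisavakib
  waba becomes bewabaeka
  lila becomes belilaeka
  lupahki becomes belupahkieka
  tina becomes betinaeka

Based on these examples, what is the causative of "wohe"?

savakib and lupahki both have last vowel 'i' yet inflect differently (pisavakib, belupahkieka), so the last vowel is not what conditions the rule; whether the stem ends in a vowel or a consonant is.
"wohe" ends in a vowel. The stems ending in a vowel (waba → bewabaeka, lila → belilaeka, lupahki → belupahkieka) add be- … -eka around the stem.
So wohe → bewoheeka.

bewoheeka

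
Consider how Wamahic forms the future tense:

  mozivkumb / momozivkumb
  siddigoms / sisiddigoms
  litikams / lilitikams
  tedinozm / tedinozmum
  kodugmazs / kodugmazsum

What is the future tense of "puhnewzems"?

"puhnewzems" has second-to-last letter 'm'. The stems whose second-to-last letter is 'm' (litikams → lilitikams, mozivkumb → momozivkumb, siddigoms → sisiddigoms) repeat the first consonant+vowel as a prefix.
The other pattern: stems whose second-to-last letter is 'z' add -um.
So puhnewzems → pupuhnewzems.

pupuhnewzems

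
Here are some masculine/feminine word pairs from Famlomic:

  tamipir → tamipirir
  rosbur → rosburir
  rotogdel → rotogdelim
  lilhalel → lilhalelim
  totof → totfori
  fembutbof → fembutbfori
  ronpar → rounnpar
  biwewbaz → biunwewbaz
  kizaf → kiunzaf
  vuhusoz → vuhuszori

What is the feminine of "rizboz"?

rizbzori

kizaf and fembutbof both end in -f yet inflect differently (kiunzaf, fembutbfori), so the final letter is not what conditions the rule; the last vowel is.
"rizboz" has last vowel 'o'. The stems whose last vowel is 'o' (fembutbof → fembutbfori, totof → totfori, vuhusoz → vuhuszori) delete the last vowel and add -ori.
The other patterns: stems whose last vowel is 'a' insert -un- after the first vowel; stems whose last vowel is 'e' add -im; stems whose last vowel is 'i' or 'u' add -ir.
So rizboz → rizbzori.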